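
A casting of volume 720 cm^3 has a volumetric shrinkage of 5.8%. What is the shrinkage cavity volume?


Formula: V_shrink = V_casting * shrinkage_pct / 100
V_shrink = 720 cm^3 * 5.8 / 100 = 41.7600 cm^3


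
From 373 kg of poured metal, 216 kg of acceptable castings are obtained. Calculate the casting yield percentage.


Formula: Casting Yield = (W_good / W_total) * 100
Yield = (216 kg / 373 kg) * 100 = 57.9088%


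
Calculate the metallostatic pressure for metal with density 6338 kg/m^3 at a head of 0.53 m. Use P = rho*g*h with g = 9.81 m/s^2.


Formula: P = rho * g * h
rho * g = 6338 * 9.81 = 62175.78 N/m^3
P = 62175.78 * 0.53 = 32953.1634 Pa

32953.1634 Pa


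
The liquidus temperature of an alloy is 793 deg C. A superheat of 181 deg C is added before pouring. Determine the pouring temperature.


Formula: T_pour = T_melt + Superheat
T_pour = 793 + 181 = 974 deg C

Answer: 974 deg C


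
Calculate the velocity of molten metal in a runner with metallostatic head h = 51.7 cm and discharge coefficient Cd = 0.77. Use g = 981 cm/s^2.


Formula: v = Cd * sqrt(2 * g * h)  (Torricelli with discharge coefficient)
2*g*h = 2 * 981 * 51.7 = 101435.4 cm^2/s^2
sqrt(101435.4) = 318.48925 cm/s
v = 0.77 * 318.48925 = 245.2367 cm/s

Final answer: 245.2367 cm/s


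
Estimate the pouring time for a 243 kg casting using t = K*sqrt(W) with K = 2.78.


Formula: t = K * sqrt(W)
sqrt(W) = sqrt(243) = 15.58846
t = 2.78 * 15.58846 = 43.3359 s

Final answer: 43.3359 s


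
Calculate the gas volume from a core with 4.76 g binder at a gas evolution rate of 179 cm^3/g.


Formula: V_gas = W_binder * gas_evolution_rate
V = 4.76 g * 179 cm^3/g = 852.0400 cm^3

Answer: 852.0400 cm^3


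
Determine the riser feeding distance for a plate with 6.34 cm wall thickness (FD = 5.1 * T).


Formula: FD = 5.1 * T  (riser feeding-distance rule)
FD = 5.1 * 6.34 cm = 32.3340 cm


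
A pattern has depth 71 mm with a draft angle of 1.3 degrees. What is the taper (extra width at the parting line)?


Formula: taper = depth * tan(draft_angle)
tan(1.3 deg) = 0.0226932
taper = 71 mm * 0.0226932 = 1.6112 mm

1.6112 mm


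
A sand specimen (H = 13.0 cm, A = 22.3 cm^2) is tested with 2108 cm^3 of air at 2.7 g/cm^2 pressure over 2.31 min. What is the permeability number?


Formula: Permeability Number P = (V * H) / (p * A * t)
Numerator: V * H = 2108 * 13.0 = 27404.0
Denominator: p * A * t = 2.7 * 22.3 * 2.31 = 139.0851
P = 27404.0 / 139.0851 = 197.0305

Final answer: 197.0305


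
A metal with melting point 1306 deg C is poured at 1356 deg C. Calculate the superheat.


Formula: Superheat = T_pour - T_melt
Superheat = 1356 - 1306 = 50 deg C


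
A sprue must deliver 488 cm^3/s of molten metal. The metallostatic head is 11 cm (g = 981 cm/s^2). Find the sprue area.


Formula: v = sqrt(2*g*h), A = Q/v
Velocity: v = sqrt(2 * 981 * 11) = sqrt(21582) = 146.9081 cm/s
Sprue area: A = Q / v = 488 / 146.9081 = 3.3218 cm^2

3.3218 cm^2


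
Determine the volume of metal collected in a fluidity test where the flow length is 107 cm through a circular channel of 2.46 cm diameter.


Formula: V = pi * (d/2)^2 * L  (cylinder volume)
Radius = 2.46/2 = 1.23 cm
V = pi * 1.23^2 * 107 = 508.5620 cm^3

Answer: 508.5620 cm^3


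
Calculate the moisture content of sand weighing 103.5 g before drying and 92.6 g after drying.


Formula: MC = (W_wet - W_dry) / W_wet * 100
Water mass = 103.5 - 92.6 = 10.9 g
MC = 10.9 / 103.5 * 100 = 10.5314%

Final answer: 10.5314%


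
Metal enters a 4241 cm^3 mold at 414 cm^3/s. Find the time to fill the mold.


Formula: t_fill = V_mold / Q_flow
t = 4241 cm^3 / 414 cm^3/s = 10.2440 s

10.2440 s


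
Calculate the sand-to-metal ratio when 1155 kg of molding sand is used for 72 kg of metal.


Formula: Sand-to-Metal Ratio = W_sand / W_metal
Ratio = 1155 kg / 72 kg = 16.0417

Final answer: 16.0417


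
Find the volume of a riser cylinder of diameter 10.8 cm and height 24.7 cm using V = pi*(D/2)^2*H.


Formula: V = pi * (D/2)^2 * H  (cylinder volume)
Radius = D/2 = 10.8/2 = 5.4 cm
V = pi * 5.4^2 * 24.7 = 2262.7384 cm^3


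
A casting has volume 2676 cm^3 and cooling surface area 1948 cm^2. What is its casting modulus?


Formula: Casting Modulus M = V / A
M = 2676 cm^3 / 1948 cm^2 = 1.3737 cm

Final answer: 1.3737 cm


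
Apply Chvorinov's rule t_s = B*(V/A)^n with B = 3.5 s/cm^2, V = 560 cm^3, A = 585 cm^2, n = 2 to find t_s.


Formula: t_s = B * (V/A)^n  (Chvorinov's rule, n=2)
Modulus M = V/A = 560/585 = 0.957265 cm
M^2 = 0.957265^2 = 0.916356 cm^2
t_s = 3.5 * 0.916356 = 3.2072 s

Final answer: 3.2072 s


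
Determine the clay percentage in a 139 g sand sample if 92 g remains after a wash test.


Formula: Clay% = (W_total - W_washed) / W_total * 100
Clay mass = 139 - 92 = 47 g
Clay% = 47 / 139 * 100 = 33.8129%

33.8129%


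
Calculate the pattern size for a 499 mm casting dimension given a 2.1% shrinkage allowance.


Formula: L_pattern = L_casting * (1 + shrinkage_rate/100)
Shrinkage factor = 1 + 2.1/100 = 1.021
L_pattern = 499 mm * 1.021 = 509.4790 mm


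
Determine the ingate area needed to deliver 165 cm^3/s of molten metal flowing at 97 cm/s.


Formula: A_ingate = Q / v  (continuity equation)
A = 165 cm^3/s / 97 cm/s = 1.7010 cm^2


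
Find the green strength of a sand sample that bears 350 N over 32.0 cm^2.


Formula: Compressive Strength = Force / Area
Strength = 350 N / 32.0 cm^2 = 10.9375 N/cm^2

Answer: 10.9375 N/cm^2


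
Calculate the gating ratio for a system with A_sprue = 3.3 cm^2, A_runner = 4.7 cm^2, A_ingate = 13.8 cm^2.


Sprue:Runner:Ingate = 1 : 4.7/3.3 : 13.8/3.3 = 1:1.42:4.18

Final answer: 1:1.42:4.18


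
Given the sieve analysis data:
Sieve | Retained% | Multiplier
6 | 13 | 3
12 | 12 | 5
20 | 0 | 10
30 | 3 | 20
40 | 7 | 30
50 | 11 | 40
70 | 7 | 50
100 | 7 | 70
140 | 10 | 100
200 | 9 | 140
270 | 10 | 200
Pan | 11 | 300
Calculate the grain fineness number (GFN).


Formula: GFN = sum(pct * multiplier) / sum(pct)
sum(pct * multiplier) = 9209
sum(pct) = 100
GFN = 9209 / 100 = 92.09


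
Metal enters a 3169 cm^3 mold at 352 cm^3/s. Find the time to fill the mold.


Formula: t_fill = V_mold / Q_flow
t = 3169 cm^3 / 352 cm^3/s = 9.0028 s

Final answer: 9.0028 s


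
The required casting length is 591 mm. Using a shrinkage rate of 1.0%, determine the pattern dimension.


Formula: L_pattern = L_casting * (1 + shrinkage_rate/100)
Shrinkage factor = 1 + 1.0/100 = 1.01
L_pattern = 591 mm * 1.01 = 596.9100 mm

Answer: 596.9100 mm


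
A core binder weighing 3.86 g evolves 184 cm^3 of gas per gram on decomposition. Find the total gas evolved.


Formula: V_gas = W_binder * gas_evolution_rate
V = 3.86 g * 184 cm^3/g = 710.2400 cm^3

Final answer: 710.2400 cm^3


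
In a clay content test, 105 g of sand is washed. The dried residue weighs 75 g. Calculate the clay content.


Formula: Clay% = (W_total - W_washed) / W_total * 100
Clay mass = 105 - 75 = 30 g
Clay% = 30 / 105 * 100 = 28.5714%

28.5714%


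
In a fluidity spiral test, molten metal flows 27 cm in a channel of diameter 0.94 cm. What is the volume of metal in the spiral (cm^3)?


Formula: V = pi * (d/2)^2 * L  (cylinder volume)
Radius = 0.94/2 = 0.47 cm
V = pi * 0.47^2 * 27 = 18.7374 cm^3

Final answer: 18.7374 cm^3


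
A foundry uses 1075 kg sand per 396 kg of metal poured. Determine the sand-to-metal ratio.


Formula: Sand-to-Metal Ratio = W_sand / W_metal
Ratio = 1075 kg / 396 kg = 2.7146


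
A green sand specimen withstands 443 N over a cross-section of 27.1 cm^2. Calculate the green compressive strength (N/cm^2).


Formula: Compressive Strength = Force / Area
Strength = 443 N / 27.1 cm^2 = 16.3469 N/cm^2

16.3469 N/cm^2


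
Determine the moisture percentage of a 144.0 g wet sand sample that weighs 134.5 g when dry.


Formula: MC = (W_wet - W_dry) / W_wet * 100
Water mass = 144.0 - 134.5 = 9.5 g
MC = 9.5 / 144.0 * 100 = 6.5972%


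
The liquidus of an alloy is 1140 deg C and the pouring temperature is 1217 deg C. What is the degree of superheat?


Formula: Superheat = T_pour - T_melt
Superheat = 1217 - 1140 = 77 deg C

Answer: 77 deg C


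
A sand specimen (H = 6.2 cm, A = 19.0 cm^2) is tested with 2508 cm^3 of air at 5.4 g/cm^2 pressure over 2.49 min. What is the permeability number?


Formula: Permeability Number P = (V * H) / (p * A * t)
Numerator: V * H = 2508 * 6.2 = 15549.6
Denominator: p * A * t = 5.4 * 19.0 * 2.49 = 255.474
P = 15549.6 / 255.474 = 60.8657

Final answer: 60.8657


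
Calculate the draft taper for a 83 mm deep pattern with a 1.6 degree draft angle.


Formula: taper = depth * tan(draft_angle)
tan(1.6 deg) = 0.0279325
taper = 83 mm * 0.0279325 = 2.3184 mm

Answer: 2.3184 mm


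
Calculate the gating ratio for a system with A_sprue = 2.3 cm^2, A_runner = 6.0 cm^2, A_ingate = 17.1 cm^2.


Sprue:Runner:Ingate = 1 : 6.0/2.3 : 17.1/2.3 = 1:2.61:7.43

Final answer: 1:2.61:7.43


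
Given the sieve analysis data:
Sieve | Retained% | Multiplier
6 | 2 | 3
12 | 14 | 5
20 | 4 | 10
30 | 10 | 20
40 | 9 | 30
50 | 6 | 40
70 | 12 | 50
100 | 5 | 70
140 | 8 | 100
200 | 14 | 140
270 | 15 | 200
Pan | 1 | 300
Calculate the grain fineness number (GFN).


Formula: GFN = sum(pct * multiplier) / sum(pct)
sum(pct * multiplier) = 7836
sum(pct) = 100
GFN = 7836 / 100 = 78.36

78.36


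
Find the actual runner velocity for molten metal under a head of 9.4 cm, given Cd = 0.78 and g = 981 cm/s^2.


Formula: v = Cd * sqrt(2 * g * h)  (Torricelli with discharge coefficient)
2*g*h = 2 * 981 * 9.4 = 18442.8 cm^2/s^2
sqrt(18442.8) = 135.80427 cm/s
v = 0.78 * 135.80427 = 105.9273 cm/s

105.9273 cm/s


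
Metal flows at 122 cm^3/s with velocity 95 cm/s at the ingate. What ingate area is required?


Formula: A_ingate = Q / v  (continuity equation)
A = 122 cm^3/s / 95 cm/s = 1.2842 cm^2

1.2842 cm^2


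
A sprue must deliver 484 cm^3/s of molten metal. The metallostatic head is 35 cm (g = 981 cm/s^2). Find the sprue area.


Formula: v = sqrt(2*g*h), A = Q/v
Velocity: v = sqrt(2 * 981 * 35) = sqrt(68670) = 262.0496 cm/s
Sprue area: A = Q / v = 484 / 262.0496 = 1.8470 cm^2

Final answer: 1.8470 cm^2


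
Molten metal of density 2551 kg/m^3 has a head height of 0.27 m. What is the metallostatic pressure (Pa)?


Formula: P = rho * g * h
rho * g = 2551 * 9.81 = 25025.31 N/m^3
P = 25025.31 * 0.27 = 6756.8337 Pa

Final answer: 6756.8337 Pa


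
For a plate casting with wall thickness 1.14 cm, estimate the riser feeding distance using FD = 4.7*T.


Formula: FD = 4.7 * T  (riser feeding-distance rule)
FD = 4.7 * 1.14 cm = 5.3580 cm

Answer: 5.3580 cm


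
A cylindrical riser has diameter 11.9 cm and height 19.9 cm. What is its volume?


Formula: V = pi * (D/2)^2 * H  (cylinder volume)
Radius = D/2 = 11.9/2 = 5.95 cm
V = pi * 5.95^2 * 19.9 = 2213.2827 cm^3

Final answer: 2213.2827 cm^3


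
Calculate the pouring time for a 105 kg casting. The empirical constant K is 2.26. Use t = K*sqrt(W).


Formula: t = K * sqrt(W)
sqrt(W) = sqrt(105) = 10.24695
t = 2.26 * 10.24695 = 23.1581 s

Final answer: 23.1581 s


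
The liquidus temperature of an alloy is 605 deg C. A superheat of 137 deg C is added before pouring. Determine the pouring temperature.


Formula: T_pour = T_melt + Superheat
T_pour = 605 + 137 = 742 deg C

Final answer: 742 deg C


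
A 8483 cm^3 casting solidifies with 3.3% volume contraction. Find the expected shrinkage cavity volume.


Formula: V_shrink = V_casting * shrinkage_pct / 100
V_shrink = 8483 cm^3 * 3.3 / 100 = 279.9390 cm^3


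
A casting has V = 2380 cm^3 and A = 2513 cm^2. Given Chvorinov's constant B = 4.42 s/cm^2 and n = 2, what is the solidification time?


Formula: t_s = B * (V/A)^n  (Chvorinov's rule, n=2)
Modulus M = V/A = 2380/2513 = 0.947075 cm
M^2 = 0.947075^2 = 0.896951 cm^2
t_s = 4.42 * 0.896951 = 3.9645 s


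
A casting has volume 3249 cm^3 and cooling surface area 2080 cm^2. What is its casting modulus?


Formula: Casting Modulus M = V / A
M = 3249 cm^3 / 2080 cm^2 = 1.5620 cm

Answer: 1.5620 cm


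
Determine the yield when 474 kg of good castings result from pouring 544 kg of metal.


Formula: Casting Yield = (W_good / W_total) * 100
Yield = (474 kg / 544 kg) * 100 = 87.1324%

Answer: 87.1324%


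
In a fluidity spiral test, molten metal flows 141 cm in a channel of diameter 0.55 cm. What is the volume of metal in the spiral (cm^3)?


Formula: V = pi * (d/2)^2 * L  (cylinder volume)
Radius = 0.55/2 = 0.275 cm
V = pi * 0.275^2 * 141 = 33.4992 cm^3


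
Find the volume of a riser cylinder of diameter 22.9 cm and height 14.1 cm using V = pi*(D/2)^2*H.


Formula: V = pi * (D/2)^2 * H  (cylinder volume)
Radius = D/2 = 22.9/2 = 11.45 cm
V = pi * 11.45^2 * 14.1 = 5807.3762 cm^3

Final answer: 5807.3762 cm^3


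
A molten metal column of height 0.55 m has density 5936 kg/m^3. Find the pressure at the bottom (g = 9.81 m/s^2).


Formula: P = rho * g * h
rho * g = 5936 * 9.81 = 58232.16 N/m^3
P = 58232.16 * 0.55 = 32027.6880 Pa

Answer: 32027.6880 Pa


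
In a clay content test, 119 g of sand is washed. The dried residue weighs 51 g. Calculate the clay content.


Formula: Clay% = (W_total - W_washed) / W_total * 100
Clay mass = 119 - 51 = 68 g
Clay% = 68 / 119 * 100 = 57.1429%

Answer: 57.1429%


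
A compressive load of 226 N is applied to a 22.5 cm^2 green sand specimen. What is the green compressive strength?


Formula: Compressive Strength = Force / Area
Strength = 226 N / 22.5 cm^2 = 10.0444 N/cm^2

Final answer: 10.0444 N/cm^2


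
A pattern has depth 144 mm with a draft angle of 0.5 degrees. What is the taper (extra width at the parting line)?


Formula: taper = depth * tan(draft_angle)
tan(0.5 deg) = 0.0087269
taper = 144 mm * 0.0087269 = 1.2567 mm


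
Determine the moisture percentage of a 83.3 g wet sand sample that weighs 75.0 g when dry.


Formula: MC = (W_wet - W_dry) / W_wet * 100
Water mass = 83.3 - 75.0 = 8.3 g
MC = 8.3 / 83.3 * 100 = 9.9640%

9.9640%


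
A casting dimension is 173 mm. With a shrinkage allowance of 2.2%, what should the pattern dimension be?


Formula: L_pattern = L_casting * (1 + shrinkage_rate/100)
Shrinkage factor = 1 + 2.2/100 = 1.022
L_pattern = 173 mm * 1.022 = 176.8060 mm

Final answer: 176.8060 mm


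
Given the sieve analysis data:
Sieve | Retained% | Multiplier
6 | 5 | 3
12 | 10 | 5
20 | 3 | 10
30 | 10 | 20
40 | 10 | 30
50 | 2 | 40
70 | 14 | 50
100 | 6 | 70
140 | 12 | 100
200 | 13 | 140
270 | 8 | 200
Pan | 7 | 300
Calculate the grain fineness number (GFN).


Formula: GFN = sum(pct * multiplier) / sum(pct)
sum(pct * multiplier) = 8515
sum(pct) = 100
GFN = 8515 / 100 = 85.15

Answer: 85.15


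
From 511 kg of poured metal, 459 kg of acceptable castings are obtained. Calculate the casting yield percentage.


Formula: Casting Yield = (W_good / W_total) * 100
Yield = (459 kg / 511 kg) * 100 = 89.8239%

Final answer: 89.8239%


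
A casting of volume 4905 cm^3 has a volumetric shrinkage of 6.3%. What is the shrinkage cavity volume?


Formula: V_shrink = V_casting * shrinkage_pct / 100
V_shrink = 4905 cm^3 * 6.3 / 100 = 309.0150 cm^3

Final answer: 309.0150 cm^3


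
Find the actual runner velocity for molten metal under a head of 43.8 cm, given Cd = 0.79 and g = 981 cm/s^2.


Formula: v = Cd * sqrt(2 * g * h)  (Torricelli with discharge coefficient)
2*g*h = 2 * 981 * 43.8 = 85935.6 cm^2/s^2
sqrt(85935.6) = 293.14774 cm/s
v = 0.79 * 293.14774 = 231.5867 cm/s

Answer: 231.5867 cm/s


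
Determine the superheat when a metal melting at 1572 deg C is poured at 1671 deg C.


Formula: Superheat = T_pour - T_melt
Superheat = 1671 - 1572 = 99 deg C


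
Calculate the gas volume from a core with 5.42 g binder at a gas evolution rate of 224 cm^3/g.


Formula: V_gas = W_binder * gas_evolution_rate
V = 5.42 g * 224 cm^3/g = 1214.0800 cm^3

1214.0800 cm^3


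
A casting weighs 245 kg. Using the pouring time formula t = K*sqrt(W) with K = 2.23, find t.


Formula: t = K * sqrt(W)
sqrt(W) = sqrt(245) = 15.65248
t = 2.23 * 15.65248 = 34.9050 s

34.9050 s


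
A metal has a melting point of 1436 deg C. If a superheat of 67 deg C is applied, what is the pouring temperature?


Formula: T_pour = T_melt + Superheat
T_pour = 1436 + 67 = 1503 deg C

1503 deg C


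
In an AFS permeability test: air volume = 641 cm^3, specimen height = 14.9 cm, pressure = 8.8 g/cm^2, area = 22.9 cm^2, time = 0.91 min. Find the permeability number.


Formula: Permeability Number P = (V * H) / (p * A * t)
Numerator: V * H = 641 * 14.9 = 9550.9
Denominator: p * A * t = 8.8 * 22.9 * 0.91 = 183.3832
P = 9550.9 / 183.3832 = 52.0817

52.0817


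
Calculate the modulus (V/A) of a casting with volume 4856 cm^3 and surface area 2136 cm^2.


Formula: Casting Modulus M = V / A
M = 4856 cm^3 / 2136 cm^2 = 2.2734 cm

Answer: 2.2734 cm


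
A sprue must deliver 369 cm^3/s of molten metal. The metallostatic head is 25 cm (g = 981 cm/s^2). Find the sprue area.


Formula: v = sqrt(2*g*h), A = Q/v
Velocity: v = sqrt(2 * 981 * 25) = sqrt(49050) = 221.4723 cm/s
Sprue area: A = Q / v = 369 / 221.4723 = 1.6661 cm^2

1.6661 cm^2


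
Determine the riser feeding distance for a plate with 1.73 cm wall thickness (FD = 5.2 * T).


Formula: FD = 5.2 * T  (riser feeding-distance rule)
FD = 5.2 * 1.73 cm = 8.9960 cm

Answer: 8.9960 cm


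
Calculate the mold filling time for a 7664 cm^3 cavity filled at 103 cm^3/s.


Formula: t_fill = V_mold / Q_flow
t = 7664 cm^3 / 103 cm^3/s = 74.4078 s


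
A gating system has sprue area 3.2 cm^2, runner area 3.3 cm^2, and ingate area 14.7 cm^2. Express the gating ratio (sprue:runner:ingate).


Sprue:Runner:Ingate = 1 : 3.3/3.2 : 14.7/3.2 = 1:1.03:4.59

1:1.03:4.59


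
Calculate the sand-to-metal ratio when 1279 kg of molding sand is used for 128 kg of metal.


Formula: Sand-to-Metal Ratio = W_sand / W_metal
Ratio = 1279 kg / 128 kg = 9.9922


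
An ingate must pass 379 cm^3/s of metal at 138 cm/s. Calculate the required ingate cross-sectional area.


Formula: A_ingate = Q / v  (continuity equation)
A = 379 cm^3/s / 138 cm/s = 2.7464 cm^2

Final answer: 2.7464 cm^2


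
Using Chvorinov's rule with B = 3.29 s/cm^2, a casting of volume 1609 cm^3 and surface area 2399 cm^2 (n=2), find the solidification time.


Formula: t_s = B * (V/A)^n  (Chvorinov's rule, n=2)
Modulus M = V/A = 1609/2399 = 0.670696 cm
M^2 = 0.670696^2 = 0.449833 cm^2
t_s = 3.29 * 0.449833 = 1.4800 s

Answer: 1.4800 s


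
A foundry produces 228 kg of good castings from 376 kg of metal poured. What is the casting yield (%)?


Formula: Casting Yield = (W_good / W_total) * 100
Yield = (228 kg / 376 kg) * 100 = 60.6383%

Answer: 60.6383%


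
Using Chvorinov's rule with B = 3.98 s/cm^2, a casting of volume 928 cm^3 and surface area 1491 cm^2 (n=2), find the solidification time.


Formula: t_s = B * (V/A)^n  (Chvorinov's rule, n=2)
Modulus M = V/A = 928/1491 = 0.622401 cm
M^2 = 0.622401^2 = 0.387383 cm^2
t_s = 3.98 * 0.387383 = 1.5418 s


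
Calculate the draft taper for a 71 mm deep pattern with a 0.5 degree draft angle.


Formula: taper = depth * tan(draft_angle)
tan(0.5 deg) = 0.0087269
taper = 71 mm * 0.0087269 = 0.6196 mm

Final answer: 0.6196 mm


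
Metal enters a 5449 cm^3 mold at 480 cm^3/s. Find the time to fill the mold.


Formula: t_fill = V_mold / Q_flow
t = 5449 cm^3 / 480 cm^3/s = 11.3521 s

Answer: 11.3521 s


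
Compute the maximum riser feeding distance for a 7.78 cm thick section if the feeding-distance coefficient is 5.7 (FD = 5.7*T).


Formula: FD = 5.7 * T  (riser feeding-distance rule)
FD = 5.7 * 7.78 cm = 44.3460 cm

44.3460 cm


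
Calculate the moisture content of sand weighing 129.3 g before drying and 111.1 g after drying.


Formula: MC = (W_wet - W_dry) / W_wet * 100
Water mass = 129.3 - 111.1 = 18.2 g
MC = 18.2 / 129.3 * 100 = 14.0758%

14.0758%


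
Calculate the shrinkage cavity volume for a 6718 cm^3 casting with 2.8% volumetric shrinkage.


Formula: V_shrink = V_casting * shrinkage_pct / 100
V_shrink = 6718 cm^3 * 2.8 / 100 = 188.1040 cm^3

Answer: 188.1040 cm^3


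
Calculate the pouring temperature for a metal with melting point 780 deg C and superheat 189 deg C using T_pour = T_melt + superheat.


Formula: T_pour = T_melt + Superheat
T_pour = 780 + 189 = 969 deg C

Final answer: 969 deg C


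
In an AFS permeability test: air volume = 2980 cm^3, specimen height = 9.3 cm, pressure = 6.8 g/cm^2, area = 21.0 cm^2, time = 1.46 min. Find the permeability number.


Formula: Permeability Number P = (V * H) / (p * A * t)
Numerator: V * H = 2980 * 9.3 = 27714.0
Denominator: p * A * t = 6.8 * 21.0 * 1.46 = 208.488
P = 27714.0 / 208.488 = 132.9285


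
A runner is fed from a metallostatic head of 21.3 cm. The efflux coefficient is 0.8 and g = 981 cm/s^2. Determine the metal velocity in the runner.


Formula: v = Cd * sqrt(2 * g * h)  (Torricelli with discharge coefficient)
2*g*h = 2 * 981 * 21.3 = 41790.6 cm^2/s^2
sqrt(41790.6) = 204.42749 cm/s
v = 0.8 * 204.42749 = 163.5420 cm/s

Answer: 163.5420 cm/s


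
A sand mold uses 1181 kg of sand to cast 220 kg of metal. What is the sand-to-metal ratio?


Formula: Sand-to-Metal Ratio = W_sand / W_metal
Ratio = 1181 kg / 220 kg = 5.3682


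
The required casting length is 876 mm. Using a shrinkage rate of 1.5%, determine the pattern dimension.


Formula: L_pattern = L_casting * (1 + shrinkage_rate/100)
Shrinkage factor = 1 + 1.5/100 = 1.015
L_pattern = 876 mm * 1.015 = 889.1400 mm

Answer: 889.1400 mm


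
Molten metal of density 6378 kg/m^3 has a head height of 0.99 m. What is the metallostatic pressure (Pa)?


Formula: P = rho * g * h
rho * g = 6378 * 9.81 = 62568.18 N/m^3
P = 62568.18 * 0.99 = 61942.4982 Pa

Final answer: 61942.4982 Pa


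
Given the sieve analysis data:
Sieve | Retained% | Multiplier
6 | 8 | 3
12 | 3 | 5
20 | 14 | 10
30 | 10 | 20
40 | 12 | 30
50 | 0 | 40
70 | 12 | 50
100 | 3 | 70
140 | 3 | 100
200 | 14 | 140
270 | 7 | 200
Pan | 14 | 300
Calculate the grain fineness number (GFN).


Formula: GFN = sum(pct * multiplier) / sum(pct)
sum(pct * multiplier) = 9409
sum(pct) = 100
GFN = 9409 / 100 = 94.09

Answer: 94.09


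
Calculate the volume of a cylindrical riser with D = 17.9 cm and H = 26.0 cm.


Formula: V = pi * (D/2)^2 * H  (cylinder volume)
Radius = D/2 = 17.9/2 = 8.95 cm
V = pi * 8.95^2 * 26.0 = 6542.8851 cm^3

Answer: 6542.8851 cm^3


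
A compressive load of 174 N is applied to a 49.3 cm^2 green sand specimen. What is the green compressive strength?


Formula: Compressive Strength = Force / Area
Strength = 174 N / 49.3 cm^2 = 3.5294 N/cm^2

3.5294 N/cm^2


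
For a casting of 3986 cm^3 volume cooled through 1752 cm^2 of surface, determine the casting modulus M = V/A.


Formula: Casting Modulus M = V / A
M = 3986 cm^3 / 1752 cm^2 = 2.2751 cm

Final answer: 2.2751 cm


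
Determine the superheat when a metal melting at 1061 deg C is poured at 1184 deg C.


Formula: Superheat = T_pour - T_melt
Superheat = 1184 - 1061 = 123 deg C

Final answer: 123 deg C


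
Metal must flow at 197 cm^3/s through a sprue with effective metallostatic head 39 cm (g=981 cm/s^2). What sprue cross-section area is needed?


Formula: v = sqrt(2*g*h), A = Q/v
Velocity: v = sqrt(2 * 981 * 39) = sqrt(76518) = 276.6189 cm/s
Sprue area: A = Q / v = 197 / 276.6189 = 0.7122 cm^2

0.7122 cm^2


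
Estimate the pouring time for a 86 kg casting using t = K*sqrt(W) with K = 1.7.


Formula: t = K * sqrt(W)
sqrt(W) = sqrt(86) = 9.27362
t = 1.7 * 9.27362 = 15.7652 s

Answer: 15.7652 s


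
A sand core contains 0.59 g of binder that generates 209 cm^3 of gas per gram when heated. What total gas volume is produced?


Formula: V_gas = W_binder * gas_evolution_rate
V = 0.59 g * 209 cm^3/g = 123.3100 cm^3

Final answer: 123.3100 cm^3


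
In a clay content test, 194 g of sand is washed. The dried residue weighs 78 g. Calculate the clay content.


Formula: Clay% = (W_total - W_washed) / W_total * 100
Clay mass = 194 - 78 = 116 g
Clay% = 116 / 194 * 100 = 59.7938%

Final answer: 59.7938%


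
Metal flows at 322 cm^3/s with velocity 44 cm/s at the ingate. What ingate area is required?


Formula: A_ingate = Q / v  (continuity equation)
A = 322 cm^3/s / 44 cm/s = 7.3182 cm^2

7.3182 cm^2


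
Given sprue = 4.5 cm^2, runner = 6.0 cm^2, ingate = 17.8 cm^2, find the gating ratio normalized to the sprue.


Sprue:Runner:Ingate = 1 : 6.0/4.5 : 17.8/4.5 = 1:1.33:3.96

Final answer: 1:1.33:3.96


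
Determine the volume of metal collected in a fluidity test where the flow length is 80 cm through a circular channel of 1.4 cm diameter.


Formula: V = pi * (d/2)^2 * L  (cylinder volume)
Radius = 1.4/2 = 0.7 cm
V = pi * 0.7^2 * 80 = 123.1504 cm^3

123.1504 cm^3


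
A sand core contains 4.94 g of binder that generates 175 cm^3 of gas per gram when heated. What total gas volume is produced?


Formula: V_gas = W_binder * gas_evolution_rate
V = 4.94 g * 175 cm^3/g = 864.5000 cm^3


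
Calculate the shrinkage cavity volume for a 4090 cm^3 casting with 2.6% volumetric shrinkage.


Formula: V_shrink = V_casting * shrinkage_pct / 100
V_shrink = 4090 cm^3 * 2.6 / 100 = 106.3400 cm^3

106.3400 cm^3


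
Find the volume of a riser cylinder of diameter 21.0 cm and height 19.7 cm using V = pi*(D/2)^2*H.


Formula: V = pi * (D/2)^2 * H  (cylinder volume)
Radius = D/2 = 21.0/2 = 10.5 cm
V = pi * 10.5^2 * 19.7 = 6823.3036 cm^3

Final answer: 6823.3036 cm^3


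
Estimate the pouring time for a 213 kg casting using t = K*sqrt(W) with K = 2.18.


Formula: t = K * sqrt(W)
sqrt(W) = sqrt(213) = 14.59452
t = 2.18 * 14.59452 = 31.8161 s

Final answer: 31.8161 s


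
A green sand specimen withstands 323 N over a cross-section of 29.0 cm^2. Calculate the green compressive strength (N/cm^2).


Formula: Compressive Strength = Force / Area
Strength = 323 N / 29.0 cm^2 = 11.1379 N/cm^2


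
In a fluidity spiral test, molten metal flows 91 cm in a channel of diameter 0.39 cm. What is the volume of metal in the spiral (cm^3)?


Formula: V = pi * (d/2)^2 * L  (cylinder volume)
Radius = 0.39/2 = 0.195 cm
V = pi * 0.195^2 * 91 = 10.8708 cm^3

Answer: 10.8708 cm^3


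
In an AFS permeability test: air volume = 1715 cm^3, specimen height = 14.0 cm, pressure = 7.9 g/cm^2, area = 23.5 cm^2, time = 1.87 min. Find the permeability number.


Formula: Permeability Number P = (V * H) / (p * A * t)
Numerator: V * H = 1715 * 14.0 = 24010.0
Denominator: p * A * t = 7.9 * 23.5 * 1.87 = 347.1655
P = 24010.0 / 347.1655 = 69.1601


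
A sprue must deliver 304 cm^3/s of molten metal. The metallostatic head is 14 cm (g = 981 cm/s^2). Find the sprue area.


Formula: v = sqrt(2*g*h), A = Q/v
Velocity: v = sqrt(2 * 981 * 14) = sqrt(27468) = 165.7347 cm/s
Sprue area: A = Q / v = 304 / 165.7347 = 1.8343 cm^2

Final answer: 1.8343 cm^2


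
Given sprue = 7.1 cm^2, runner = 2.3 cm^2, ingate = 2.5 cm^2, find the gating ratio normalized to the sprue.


Sprue:Runner:Ingate = 1 : 2.3/7.1 : 2.5/7.1 = 1:0.32:0.35

Answer: 1:0.32:0.35


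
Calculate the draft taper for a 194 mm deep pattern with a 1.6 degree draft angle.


Formula: taper = depth * tan(draft_angle)
tan(1.6 deg) = 0.0279325
taper = 194 mm * 0.0279325 = 5.4189 mm

5.4189 mm


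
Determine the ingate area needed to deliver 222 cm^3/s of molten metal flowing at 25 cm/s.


Formula: A_ingate = Q / v  (continuity equation)
A = 222 cm^3/s / 25 cm/s = 8.8800 cm^2

Final answer: 8.8800 cm^2


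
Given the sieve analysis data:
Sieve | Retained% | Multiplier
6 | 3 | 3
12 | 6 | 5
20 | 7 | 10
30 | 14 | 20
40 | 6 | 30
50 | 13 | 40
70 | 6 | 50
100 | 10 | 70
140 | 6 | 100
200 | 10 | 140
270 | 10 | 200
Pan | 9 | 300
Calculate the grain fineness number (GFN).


Formula: GFN = sum(pct * multiplier) / sum(pct)
sum(pct * multiplier) = 8789
sum(pct) = 100
GFN = 8789 / 100 = 87.89

87.89


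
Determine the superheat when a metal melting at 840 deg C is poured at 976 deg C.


Formula: Superheat = T_pour - T_melt
Superheat = 976 - 840 = 136 deg C

Answer: 136 deg C


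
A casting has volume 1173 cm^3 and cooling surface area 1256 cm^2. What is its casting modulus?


Formula: Casting Modulus M = V / A
M = 1173 cm^3 / 1256 cm^2 = 0.9339 cm

Answer: 0.9339 cm


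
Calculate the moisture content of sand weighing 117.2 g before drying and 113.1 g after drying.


Formula: MC = (W_wet - W_dry) / W_wet * 100
Water mass = 117.2 - 113.1 = 4.1 g
MC = 4.1 / 117.2 * 100 = 3.4983%


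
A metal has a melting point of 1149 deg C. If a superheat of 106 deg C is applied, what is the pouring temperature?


Formula: T_pour = T_melt + Superheat
T_pour = 1149 + 106 = 1255 deg C

1255 deg C


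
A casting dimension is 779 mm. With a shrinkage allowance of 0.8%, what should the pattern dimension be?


Formula: L_pattern = L_casting * (1 + shrinkage_rate/100)
Shrinkage factor = 1 + 0.8/100 = 1.008
L_pattern = 779 mm * 1.008 = 785.2320 mm

Answer: 785.2320 mm


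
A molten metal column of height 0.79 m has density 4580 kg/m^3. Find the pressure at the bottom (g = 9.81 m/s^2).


Formula: P = rho * g * h
rho * g = 4580 * 9.81 = 44929.8 N/m^3
P = 44929.8 * 0.79 = 35494.5420 Pa

Answer: 35494.5420 Pa


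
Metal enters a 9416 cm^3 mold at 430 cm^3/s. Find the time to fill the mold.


Formula: t_fill = V_mold / Q_flow
t = 9416 cm^3 / 430 cm^3/s = 21.8977 s


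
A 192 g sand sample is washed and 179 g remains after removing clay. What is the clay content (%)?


Formula: Clay% = (W_total - W_washed) / W_total * 100
Clay mass = 192 - 179 = 13 g
Clay% = 13 / 192 * 100 = 6.7708%


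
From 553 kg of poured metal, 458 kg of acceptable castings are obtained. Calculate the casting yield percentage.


Formula: Casting Yield = (W_good / W_total) * 100
Yield = (458 kg / 553 kg) * 100 = 82.8210%

82.8210%


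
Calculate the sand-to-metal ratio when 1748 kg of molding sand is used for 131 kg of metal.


Formula: Sand-to-Metal Ratio = W_sand / W_metal
Ratio = 1748 kg / 131 kg = 13.3435

Final answer: 13.3435


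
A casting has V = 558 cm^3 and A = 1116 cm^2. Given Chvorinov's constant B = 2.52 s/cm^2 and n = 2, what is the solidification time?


Formula: t_s = B * (V/A)^n  (Chvorinov's rule, n=2)
Modulus M = V/A = 558/1116 = 0.500000 cm
M^2 = 0.500000^2 = 0.250000 cm^2
t_s = 2.52 * 0.250000 = 0.6300 s

Final answer: 0.6300 s


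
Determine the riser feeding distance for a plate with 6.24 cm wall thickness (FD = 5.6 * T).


Formula: FD = 5.6 * T  (riser feeding-distance rule)
FD = 5.6 * 6.24 cm = 34.9440 cm

Final answer: 34.9440 cm


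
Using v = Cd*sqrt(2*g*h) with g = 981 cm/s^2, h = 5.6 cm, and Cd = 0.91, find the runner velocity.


Formula: v = Cd * sqrt(2 * g * h)  (Torricelli with discharge coefficient)
2*g*h = 2 * 981 * 5.6 = 10987.2 cm^2/s^2
sqrt(10987.2) = 104.81985 cm/s
v = 0.91 * 104.81985 = 95.3861 cm/s

95.3861 cm/s


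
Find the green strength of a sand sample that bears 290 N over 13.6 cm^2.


Formula: Compressive Strength = Force / Area
Strength = 290 N / 13.6 cm^2 = 21.3235 N/cm^2


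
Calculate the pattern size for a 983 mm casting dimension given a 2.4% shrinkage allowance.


Formula: L_pattern = L_casting * (1 + shrinkage_rate/100)
Shrinkage factor = 1 + 2.4/100 = 1.024
L_pattern = 983 mm * 1.024 = 1006.5920 mm

Answer: 1006.5920 mm


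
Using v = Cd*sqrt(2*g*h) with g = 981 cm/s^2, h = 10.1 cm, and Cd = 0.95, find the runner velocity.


Formula: v = Cd * sqrt(2 * g * h)  (Torricelli with discharge coefficient)
2*g*h = 2 * 981 * 10.1 = 19816.2 cm^2/s^2
sqrt(19816.2) = 140.77003 cm/s
v = 0.95 * 140.77003 = 133.7315 cm/s

Answer: 133.7315 cm/s


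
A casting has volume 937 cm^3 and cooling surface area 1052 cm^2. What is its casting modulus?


Formula: Casting Modulus M = V / A
M = 937 cm^3 / 1052 cm^2 = 0.8907 cm

Final answer: 0.8907 cm


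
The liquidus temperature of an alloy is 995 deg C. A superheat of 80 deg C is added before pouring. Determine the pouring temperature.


Formula: T_pour = T_melt + Superheat
T_pour = 995 + 80 = 1075 deg C

Final answer: 1075 deg C


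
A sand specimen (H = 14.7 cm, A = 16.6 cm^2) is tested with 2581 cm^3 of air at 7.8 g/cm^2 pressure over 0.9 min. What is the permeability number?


Formula: Permeability Number P = (V * H) / (p * A * t)
Numerator: V * H = 2581 * 14.7 = 37940.7
Denominator: p * A * t = 7.8 * 16.6 * 0.9 = 116.532
P = 37940.7 / 116.532 = 325.5818

325.5818


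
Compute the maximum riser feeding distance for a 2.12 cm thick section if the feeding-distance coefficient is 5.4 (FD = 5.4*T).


Formula: FD = 5.4 * T  (riser feeding-distance rule)
FD = 5.4 * 2.12 cm = 11.4480 cm

Answer: 11.4480 cm


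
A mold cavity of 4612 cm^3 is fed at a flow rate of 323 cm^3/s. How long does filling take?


Formula: t_fill = V_mold / Q_flow
t = 4612 cm^3 / 323 cm^3/s = 14.2786 s

14.2786 s


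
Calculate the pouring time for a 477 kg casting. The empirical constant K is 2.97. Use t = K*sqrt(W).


Formula: t = K * sqrt(W)
sqrt(W) = sqrt(477) = 21.84033
t = 2.97 * 21.84033 = 64.8658 s


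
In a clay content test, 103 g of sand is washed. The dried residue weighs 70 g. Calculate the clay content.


Formula: Clay% = (W_total - W_washed) / W_total * 100
Clay mass = 103 - 70 = 33 g
Clay% = 33 / 103 * 100 = 32.0388%

Final answer: 32.0388%


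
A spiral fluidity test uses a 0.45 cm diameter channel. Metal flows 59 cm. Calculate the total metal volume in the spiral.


Formula: V = pi * (d/2)^2 * L  (cylinder volume)
Radius = 0.45/2 = 0.225 cm
V = pi * 0.225^2 * 59 = 9.3835 cm^3

Answer: 9.3835 cm^3


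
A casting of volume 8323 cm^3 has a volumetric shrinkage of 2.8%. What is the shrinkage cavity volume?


Formula: V_shrink = V_casting * shrinkage_pct / 100
V_shrink = 8323 cm^3 * 2.8 / 100 = 233.0440 cm^3

Answer: 233.0440 cm^3


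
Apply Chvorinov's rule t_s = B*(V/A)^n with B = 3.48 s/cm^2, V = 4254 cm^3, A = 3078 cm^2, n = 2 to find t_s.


Formula: t_s = B * (V/A)^n  (Chvorinov's rule, n=2)
Modulus M = V/A = 4254/3078 = 1.382066 cm
M^2 = 1.382066^2 = 1.910106 cm^2
t_s = 3.48 * 1.910106 = 6.6472 s

Final answer: 6.6472 s


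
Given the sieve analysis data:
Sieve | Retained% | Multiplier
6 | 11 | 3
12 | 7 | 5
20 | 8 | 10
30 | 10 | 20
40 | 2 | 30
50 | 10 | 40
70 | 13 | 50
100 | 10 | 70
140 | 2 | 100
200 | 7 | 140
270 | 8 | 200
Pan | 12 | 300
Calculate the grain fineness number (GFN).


Formula: GFN = sum(pct * multiplier) / sum(pct)
sum(pct * multiplier) = 8538
sum(pct) = 100
GFN = 8538 / 100 = 85.38


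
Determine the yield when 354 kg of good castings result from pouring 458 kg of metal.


Formula: Casting Yield = (W_good / W_total) * 100
Yield = (354 kg / 458 kg) * 100 = 77.2926%

Final answer: 77.2926%


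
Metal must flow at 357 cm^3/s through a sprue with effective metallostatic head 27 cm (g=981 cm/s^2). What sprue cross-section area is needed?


Formula: v = sqrt(2*g*h), A = Q/v
Velocity: v = sqrt(2 * 981 * 27) = sqrt(52974) = 230.1608 cm/s
Sprue area: A = Q / v = 357 / 230.1608 = 1.5511 cm^2

Answer: 1.5511 cm^2


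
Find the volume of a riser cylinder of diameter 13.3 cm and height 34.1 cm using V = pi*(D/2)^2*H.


Formula: V = pi * (D/2)^2 * H  (cylinder volume)
Radius = D/2 = 13.3/2 = 6.65 cm
V = pi * 6.65^2 * 34.1 = 4737.4817 cm^3

Answer: 4737.4817 cm^3


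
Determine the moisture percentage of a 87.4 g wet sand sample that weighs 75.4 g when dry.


Formula: MC = (W_wet - W_dry) / W_wet * 100
Water mass = 87.4 - 75.4 = 12.0 g
MC = 12.0 / 87.4 * 100 = 13.7300%


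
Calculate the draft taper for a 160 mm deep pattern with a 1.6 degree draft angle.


Formula: taper = depth * tan(draft_angle)
tan(1.6 deg) = 0.0279325
taper = 160 mm * 0.0279325 = 4.4692 mm

Answer: 4.4692 mm


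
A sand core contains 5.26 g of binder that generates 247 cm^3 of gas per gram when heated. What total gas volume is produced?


Formula: V_gas = W_binder * gas_evolution_rate
V = 5.26 g * 247 cm^3/g = 1299.2200 cm^3

Final answer: 1299.2200 cm^3


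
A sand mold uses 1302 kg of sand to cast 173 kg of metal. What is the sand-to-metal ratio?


Formula: Sand-to-Metal Ratio = W_sand / W_metal
Ratio = 1302 kg / 173 kg = 7.5260

Answer: 7.5260


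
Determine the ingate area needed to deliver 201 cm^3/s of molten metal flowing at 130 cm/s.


Formula: A_ingate = Q / v  (continuity equation)
A = 201 cm^3/s / 130 cm/s = 1.5462 cm^2

1.5462 cm^2


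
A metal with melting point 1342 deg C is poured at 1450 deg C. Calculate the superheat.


Formula: Superheat = T_pour - T_melt
Superheat = 1450 - 1342 = 108 deg C

108 deg C


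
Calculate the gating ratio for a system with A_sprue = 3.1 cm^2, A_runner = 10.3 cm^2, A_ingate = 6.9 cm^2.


Sprue:Runner:Ingate = 1 : 10.3/3.1 : 6.9/3.1 = 1:3.32:2.23

1:3.32:2.23


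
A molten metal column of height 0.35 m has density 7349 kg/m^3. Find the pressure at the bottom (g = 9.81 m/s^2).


Formula: P = rho * g * h
rho * g = 7349 * 9.81 = 72093.69 N/m^3
P = 72093.69 * 0.35 = 25232.7915 Pa


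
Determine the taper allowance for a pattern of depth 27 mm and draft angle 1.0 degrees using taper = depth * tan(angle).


Formula: taper = depth * tan(draft_angle)
tan(1.0 deg) = 0.0174551
taper = 27 mm * 0.0174551 = 0.4713 mm


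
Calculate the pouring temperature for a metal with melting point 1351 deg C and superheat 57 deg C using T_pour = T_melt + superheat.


Formula: T_pour = T_melt + Superheat
T_pour = 1351 + 57 = 1408 deg C

1408 deg C


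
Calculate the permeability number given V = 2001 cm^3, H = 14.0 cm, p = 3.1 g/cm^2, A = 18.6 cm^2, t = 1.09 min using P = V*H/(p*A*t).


Formula: Permeability Number P = (V * H) / (p * A * t)
Numerator: V * H = 2001 * 14.0 = 28014.0
Denominator: p * A * t = 3.1 * 18.6 * 1.09 = 62.8494
P = 28014.0 / 62.8494 = 445.7322

Final answer: 445.7322


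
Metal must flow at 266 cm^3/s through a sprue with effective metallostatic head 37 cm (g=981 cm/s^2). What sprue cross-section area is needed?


Formula: v = sqrt(2*g*h), A = Q/v
Velocity: v = sqrt(2 * 981 * 37) = sqrt(72594) = 269.4327 cm/s
Sprue area: A = Q / v = 266 / 269.4327 = 0.9873 cm^2

0.9873 cm^2


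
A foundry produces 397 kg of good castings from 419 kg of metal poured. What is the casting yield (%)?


Formula: Casting Yield = (W_good / W_total) * 100
Yield = (397 kg / 419 kg) * 100 = 94.7494%

94.7494%


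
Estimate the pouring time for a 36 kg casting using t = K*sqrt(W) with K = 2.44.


Formula: t = K * sqrt(W)
sqrt(W) = sqrt(36) = 6.00000
t = 2.44 * 6.00000 = 14.6400 s

Final answer: 14.6400 s


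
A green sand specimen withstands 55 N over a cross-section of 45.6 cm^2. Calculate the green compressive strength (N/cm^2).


Formula: Compressive Strength = Force / Area
Strength = 55 N / 45.6 cm^2 = 1.2061 N/cm^2


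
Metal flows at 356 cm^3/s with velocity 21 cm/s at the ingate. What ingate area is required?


Formula: A_ingate = Q / v  (continuity equation)
A = 356 cm^3/s / 21 cm/s = 16.9524 cm^2

Final answer: 16.9524 cm^2


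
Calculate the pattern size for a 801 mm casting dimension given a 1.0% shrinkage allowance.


Formula: L_pattern = L_casting * (1 + shrinkage_rate/100)
Shrinkage factor = 1 + 1.0/100 = 1.01
L_pattern = 801 mm * 1.01 = 809.0100 mm


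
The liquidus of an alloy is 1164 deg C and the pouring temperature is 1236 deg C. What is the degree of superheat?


Formula: Superheat = T_pour - T_melt
Superheat = 1236 - 1164 = 72 deg C

72 deg C


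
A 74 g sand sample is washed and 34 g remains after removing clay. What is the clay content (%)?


Formula: Clay% = (W_total - W_washed) / W_total * 100
Clay mass = 74 - 34 = 40 g
Clay% = 40 / 74 * 100 = 54.0541%

Final answer: 54.0541%
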